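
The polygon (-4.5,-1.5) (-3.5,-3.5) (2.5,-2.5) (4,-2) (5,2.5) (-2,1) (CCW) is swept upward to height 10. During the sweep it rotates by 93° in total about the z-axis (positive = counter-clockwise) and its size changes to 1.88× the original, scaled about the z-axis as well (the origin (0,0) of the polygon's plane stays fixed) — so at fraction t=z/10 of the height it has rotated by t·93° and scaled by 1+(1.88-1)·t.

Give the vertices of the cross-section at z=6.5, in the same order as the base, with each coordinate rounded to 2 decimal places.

t = z/height = 6.5/10 = 0.65
s = 1 + (scale-1)·z/height = 1 + (1.88-1)·6.5/10 = 1.572000
θ = twist·z/height = 93°·6.5/10 = 60.4500° = 1.055052 rad
cos θ = 0.493183, sin θ = 0.869926 (intermediates below are computed at full precision and shown rounded to 5 d.p.)
v1: (-4.5,-1.5) → rotate → (-0.91443,-4.65444) → ×s → (-1.43749,-7.31678) → (-1.44,-7.32)
v2: (-3.5,-3.5) → rotate → (1.31860,-4.77088) → ×s → (2.07284,-7.49982) → (2.07,-7.50)
v3: (2.5,-2.5) → rotate → (3.40777,0.94186) → ×s → (5.35702,1.48060) → (5.36,1.48)
v4: (4,-2) → rotate → (3.71258,2.49334) → ×s → (5.83618,3.91953) → (5.84,3.92)
v5: (5,2.5) → rotate → (0.29110,5.58259) → ×s → (0.45761,8.77582) → (0.46,8.78)
v6: (-2,1) → rotate → (-1.85629,-1.24667) → ×s → (-2.91809,-1.95976) → (-2.92,-1.96)

Cross-section at z=6.5: (-1.44,-7.32) (2.07,-7.50) (5.36,1.48) (5.84,3.92) (0.46,8.78) (-2.92,-1.96)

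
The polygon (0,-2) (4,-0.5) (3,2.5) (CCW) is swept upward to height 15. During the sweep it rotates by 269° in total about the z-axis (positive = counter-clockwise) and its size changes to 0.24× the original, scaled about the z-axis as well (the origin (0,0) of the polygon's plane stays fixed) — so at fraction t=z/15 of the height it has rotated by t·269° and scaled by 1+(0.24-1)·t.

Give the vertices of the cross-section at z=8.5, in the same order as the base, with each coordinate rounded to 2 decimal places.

Cross-section at z=8.5: (0.53,1.01) (-1.89,1.31) (-2.17,-0.47)

t = z/height = 8.5/15 = 0.566667
s = 1 + (scale-1)·z/height = 1 + (0.24-1)·8.5/15 = 0.569333
θ = twist·z/height = 269°·8.5/15 = 152.4333° = 2.660464 rad
cos θ = -0.886473, sin θ = 0.462780 (intermediates below are computed at full precision and shown rounded to 5 d.p.)
v1: (0,-2) → rotate → (0.92556,1.77295) → ×s → (0.52695,1.00940) → (0.53,1.01)
v2: (4,-0.5) → rotate → (-3.31450,2.29436) → ×s → (-1.88706,1.30625) → (-1.89,1.31)
v3: (3,2.5) → rotate → (-3.81637,-0.82784) → ×s → (-2.17279,-0.47132) → (-2.17,-0.47)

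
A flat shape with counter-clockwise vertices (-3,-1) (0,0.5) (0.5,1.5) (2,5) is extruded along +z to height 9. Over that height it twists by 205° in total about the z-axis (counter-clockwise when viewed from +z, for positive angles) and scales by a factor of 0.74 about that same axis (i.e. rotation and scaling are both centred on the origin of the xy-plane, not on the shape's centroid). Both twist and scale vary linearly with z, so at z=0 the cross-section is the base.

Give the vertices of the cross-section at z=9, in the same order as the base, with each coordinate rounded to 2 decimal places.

t = z/height = 9/9 = 1
s = 1 + (scale-1)·z/height = 1 + (0.74-1)·9/9 = 0.740000
θ = twist·z/height = 205°·9/9 = 205.0000° = 3.577925 rad
cos θ = -0.906308, sin θ = -0.422618 (intermediates below are computed at full precision and shown rounded to 5 d.p.)
v1: (-3,-1) → rotate → (2.29631,2.17416) → ×s → (1.69927,1.60888) → (1.70,1.61)
v2: (0,0.5) → rotate → (0.21131,-0.45315) → ×s → (0.15637,-0.33533) → (0.16,-0.34)
v3: (0.5,1.5) → rotate → (0.18077,-1.57077) → ×s → (0.13377,-1.16237) → (0.13,-1.16)
v4: (2,5) → rotate → (0.30048,-5.37678) → ×s → (0.22235,-3.97881) → (0.22,-3.98)

Cross-section at z=9: (1.70,1.61) (0.16,-0.34) (0.13,-1.16) (0.22,-3.98)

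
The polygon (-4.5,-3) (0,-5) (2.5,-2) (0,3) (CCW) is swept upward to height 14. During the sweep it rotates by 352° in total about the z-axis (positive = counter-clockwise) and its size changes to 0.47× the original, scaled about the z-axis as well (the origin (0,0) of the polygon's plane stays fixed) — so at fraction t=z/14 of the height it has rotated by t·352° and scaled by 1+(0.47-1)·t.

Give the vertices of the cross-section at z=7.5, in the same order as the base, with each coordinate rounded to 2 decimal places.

Cross-section at z=7.5: (2.87,2.60) (-0.53,3.54) (-1.98,1.15) (0.32,-2.12)

t = z/height = 7.5/14 = 0.535714
s = 1 + (scale-1)·z/height = 1 + (0.47-1)·7.5/14 = 0.716071
θ = twist·z/height = 352°·7.5/14 = 188.5714° = 3.291192 rad
cos θ = -0.988831, sin θ = -0.149042 (intermediates below are computed at full precision and shown rounded to 5 d.p.)
v1: (-4.5,-3) → rotate → (4.00261,3.63718) → ×s → (2.86616,2.60448) → (2.87,2.60)
v2: (0,-5) → rotate → (-0.74521,4.94415) → ×s → (-0.53362,3.54037) → (-0.53,3.54)
v3: (2.5,-2) → rotate → (-2.77016,1.60506) → ×s → (-1.98363,1.14933) → (-1.98,1.15)
v4: (0,3) → rotate → (0.44713,-2.96649) → ×s → (0.32017,-2.12422) → (0.32,-2.12)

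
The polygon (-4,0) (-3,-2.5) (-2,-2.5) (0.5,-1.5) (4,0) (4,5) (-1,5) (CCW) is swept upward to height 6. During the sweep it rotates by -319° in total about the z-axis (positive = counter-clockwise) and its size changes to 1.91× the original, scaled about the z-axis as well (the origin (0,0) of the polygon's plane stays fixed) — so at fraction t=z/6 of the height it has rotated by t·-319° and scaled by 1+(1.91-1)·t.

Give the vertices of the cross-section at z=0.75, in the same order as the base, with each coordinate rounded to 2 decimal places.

t = z/height = 0.75/6 = 0.125
s = 1 + (scale-1)·z/height = 1 + (1.91-1)·0.75/6 = 1.113750
θ = twist·z/height = -319°·0.75/6 = -39.8750° = -0.695950 rad
cos θ = 0.767445, sin θ = -0.641115 (intermediates below are computed at full precision and shown rounded to 5 d.p.)
v1: (-4,0) → rotate → (-3.06978,2.56446) → ×s → (-3.41897,2.85617) → (-3.42,2.86)
v2: (-3,-2.5) → rotate → (-3.90512,0.00473) → ×s → (-4.34933,0.00527) → (-4.35,0.01)
v3: (-2,-2.5) → rotate → (-3.13768,-0.63638) → ×s → (-3.49459,-0.70877) → (-3.49,-0.71)
v4: (0.5,-1.5) → rotate → (-0.57795,-1.47172) → ×s → (-0.64369,-1.63913) → (-0.64,-1.64)
v5: (4,0) → rotate → (3.06978,-2.56446) → ×s → (3.41897,-2.85617) → (3.42,-2.86)
v6: (4,5) → rotate → (6.27535,1.27277) → ×s → (6.98918,1.41754) → (6.99,1.42)
v7: (-1,5) → rotate → (2.43813,4.47834) → ×s → (2.71547,4.98775) → (2.72,4.99)

Cross-section at z=0.75: (-3.42,2.86) (-4.35,0.01) (-3.49,-0.71) (-0.64,-1.64) (3.42,-2.86) (6.99,1.42) (2.72,4.99)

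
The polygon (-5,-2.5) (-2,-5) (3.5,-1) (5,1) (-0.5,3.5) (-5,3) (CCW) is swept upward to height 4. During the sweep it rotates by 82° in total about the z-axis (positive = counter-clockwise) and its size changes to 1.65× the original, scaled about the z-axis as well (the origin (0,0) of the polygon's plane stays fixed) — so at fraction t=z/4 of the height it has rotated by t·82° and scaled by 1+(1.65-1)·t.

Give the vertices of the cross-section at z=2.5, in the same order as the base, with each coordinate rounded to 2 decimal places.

Cross-section at z=2.5: (-1.66,-7.68) (3.72,-6.59) (4.18,2.96) (3.30,6.36) (-4.28,2.53) (-7.69,-2.84)

t = z/height = 2.5/4 = 0.625
s = 1 + (scale-1)·z/height = 1 + (1.65-1)·2.5/4 = 1.406250
θ = twist·z/height = 82°·2.5/4 = 51.2500° = 0.894481 rad
cos θ = 0.625923, sin θ = 0.779884 (intermediates below are computed at full precision and shown rounded to 5 d.p.)
v1: (-5,-2.5) → rotate → (-1.17991,-5.46423) → ×s → (-1.65924,-7.68407) → (-1.66,-7.68)
v2: (-2,-5) → rotate → (2.64758,-4.68939) → ×s → (3.72315,-6.59445) → (3.72,-6.59)
v3: (3.5,-1) → rotate → (2.97062,2.10367) → ×s → (4.17743,2.95829) → (4.18,2.96)
v4: (5,1) → rotate → (2.34973,4.52535) → ×s → (3.30431,6.36377) → (3.30,6.36)
v5: (-0.5,3.5) → rotate → (-3.04256,1.80079) → ×s → (-4.27860,2.53236) → (-4.28,2.53)
v6: (-5,3) → rotate → (-5.46927,-2.02165) → ×s → (-7.69116,-2.84295) → (-7.69,-2.84)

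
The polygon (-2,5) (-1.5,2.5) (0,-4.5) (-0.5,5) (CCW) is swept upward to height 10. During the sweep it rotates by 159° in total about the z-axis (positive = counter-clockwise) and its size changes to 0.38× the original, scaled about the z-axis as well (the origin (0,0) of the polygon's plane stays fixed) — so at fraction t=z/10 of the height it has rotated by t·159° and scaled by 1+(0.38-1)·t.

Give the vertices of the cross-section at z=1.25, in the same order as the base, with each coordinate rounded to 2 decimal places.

Cross-section at z=1.25: (-3.30,3.71) (-2.09,1.70) (1.41,-3.90) (-2.00,4.18)

t = z/height = 1.25/10 = 0.125
s = 1 + (scale-1)·z/height = 1 + (0.38-1)·1.25/10 = 0.922500
θ = twist·z/height = 159°·1.25/10 = 19.8750° = 0.346884 rad
cos θ = 0.940437, sin θ = 0.339969 (intermediates below are computed at full precision and shown rounded to 5 d.p.)
v1: (-2,5) → rotate → (-3.58072,4.02224) → ×s → (-3.30321,3.71052) → (-3.30,3.71)
v2: (-1.5,2.5) → rotate → (-2.26058,1.84114) → ×s → (-2.08538,1.69845) → (-2.09,1.70)
v3: (0,-4.5) → rotate → (1.52986,-4.23196) → ×s → (1.41130,-3.90399) → (1.41,-3.90)
v4: (-0.5,5) → rotate → (-2.17006,4.53220) → ×s → (-2.00188,4.18095) → (-2.00,4.18)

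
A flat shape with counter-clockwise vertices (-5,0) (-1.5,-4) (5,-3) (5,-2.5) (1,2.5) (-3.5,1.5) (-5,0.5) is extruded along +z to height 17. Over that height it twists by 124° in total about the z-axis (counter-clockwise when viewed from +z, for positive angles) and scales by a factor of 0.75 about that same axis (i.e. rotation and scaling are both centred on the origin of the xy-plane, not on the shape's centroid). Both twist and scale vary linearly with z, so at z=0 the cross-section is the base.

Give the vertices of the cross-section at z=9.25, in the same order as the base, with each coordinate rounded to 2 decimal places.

Cross-section at z=9.25: (-1.66,-3.99) (2.70,-2.52) (4.05,3.00) (3.65,3.16) (-1.66,1.63) (-2.36,-2.30) (-2.05,-3.82)

t = z/height = 9.25/17 = 0.544118
s = 1 + (scale-1)·z/height = 1 + (0.75-1)·9.25/17 = 0.863971
θ = twist·z/height = 124°·9.25/17 = 67.4706° = 1.177584 rad
cos θ = 0.383158, sin θ = 0.923683 (intermediates below are computed at full precision and shown rounded to 5 d.p.)
v1: (-5,0) → rotate → (-1.91579,-4.61841) → ×s → (-1.65518,-3.99017) → (-1.66,-3.99)
v2: (-1.5,-4) → rotate → (3.12000,-2.91816) → ×s → (2.69558,-2.52120) → (2.70,-2.52)
v3: (5,-3) → rotate → (4.68684,3.46894) → ×s → (4.04929,2.99706) → (4.05,3.00)
v4: (5,-2.5) → rotate → (4.22500,3.66052) → ×s → (3.65027,3.16258) → (3.65,3.16)
v5: (1,2.5) → rotate → (-1.92605,1.88158) → ×s → (-1.66405,1.62563) → (-1.66,1.63)
v6: (-3.5,1.5) → rotate → (-2.72658,-2.65815) → ×s → (-2.35568,-2.29657) → (-2.36,-2.30)
v7: (-5,0.5) → rotate → (-2.37763,-4.42684) → ×s → (-2.05420,-3.82466) → (-2.05,-3.82)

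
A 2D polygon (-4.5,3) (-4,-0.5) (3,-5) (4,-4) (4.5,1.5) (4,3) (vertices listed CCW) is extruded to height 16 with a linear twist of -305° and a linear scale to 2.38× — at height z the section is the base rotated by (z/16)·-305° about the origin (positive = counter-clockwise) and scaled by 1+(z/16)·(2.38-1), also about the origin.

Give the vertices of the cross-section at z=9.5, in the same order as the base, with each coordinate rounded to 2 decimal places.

t = z/height = 9.5/16 = 0.59375
s = 1 + (scale-1)·z/height = 1 + (2.38-1)·9.5/16 = 1.819375
θ = twist·z/height = -305°·9.5/16 = -181.0938° = -3.160682 rad
cos θ = -0.999818, sin θ = 0.019088 (intermediates below are computed at full precision and shown rounded to 5 d.p.)
v1: (-4.5,3) → rotate → (4.44191,-3.08535) → ×s → (8.08151,-5.61341) → (8.08,-5.61)
v2: (-4,-0.5) → rotate → (4.00882,0.42356) → ×s → (7.29354,0.77061) → (7.29,0.77)
v3: (3,-5) → rotate → (-2.90401,5.05635) → ×s → (-5.28349,9.19940) → (-5.28,9.20)
v4: (4,-4) → rotate → (-3.92292,4.07562) → ×s → (-7.13726,7.41509) → (-7.14,7.42)
v5: (4.5,1.5) → rotate → (-4.52781,-1.41383) → ×s → (-8.23779,-2.57229) → (-8.24,-2.57)
v6: (4,3) → rotate → (-4.05654,-2.92310) → ×s → (-7.38036,-5.31821) → (-7.38,-5.32)

Cross-section at z=9.5: (8.08,-5.61) (7.29,0.77) (-5.28,9.20) (-7.14,7.42) (-8.24,-2.57) (-7.38,-5.32)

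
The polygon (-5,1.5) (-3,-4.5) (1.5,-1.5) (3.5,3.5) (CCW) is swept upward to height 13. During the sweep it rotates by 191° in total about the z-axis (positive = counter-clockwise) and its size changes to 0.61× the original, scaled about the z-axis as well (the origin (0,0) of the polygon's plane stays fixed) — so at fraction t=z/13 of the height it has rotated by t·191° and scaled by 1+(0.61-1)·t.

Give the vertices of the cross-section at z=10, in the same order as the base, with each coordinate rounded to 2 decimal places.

Cross-section at z=10: (2.36,-2.79) (3.48,1.49) (-0.31,1.45) (-3.39,-0.72)

t = z/height = 10/13 = 0.769231
s = 1 + (scale-1)·z/height = 1 + (0.61-1)·10/13 = 0.700000
θ = twist·z/height = 191°·10/13 = 146.9231° = 2.564291 rad
cos θ = -0.837939, sin θ = 0.545765 (intermediates below are computed at full precision and shown rounded to 5 d.p.)
v1: (-5,1.5) → rotate → (3.37105,-3.98573) → ×s → (2.35973,-2.79001) → (2.36,-2.79)
v2: (-3,-4.5) → rotate → (4.96976,2.13343) → ×s → (3.47883,1.49340) → (3.48,1.49)
v3: (1.5,-1.5) → rotate → (-0.43826,2.07555) → ×s → (-0.30678,1.45289) → (-0.31,1.45)
v4: (3.5,3.5) → rotate → (-4.84296,-1.02261) → ×s → (-3.39007,-0.71583) → (-3.39,-0.72)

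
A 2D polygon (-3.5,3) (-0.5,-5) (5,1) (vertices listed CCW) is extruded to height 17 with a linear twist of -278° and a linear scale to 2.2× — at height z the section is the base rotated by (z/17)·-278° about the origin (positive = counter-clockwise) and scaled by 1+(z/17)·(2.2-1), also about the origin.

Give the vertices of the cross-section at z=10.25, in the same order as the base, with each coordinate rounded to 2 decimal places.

t = z/height = 10.25/17 = 0.602941
s = 1 + (scale-1)·z/height = 1 + (2.2-1)·10.25/17 = 1.723529
θ = twist·z/height = -278°·10.25/17 = -167.6176° = -2.925480 rad
cos θ = -0.976738, sin θ = -0.214435 (intermediates below are computed at full precision and shown rounded to 5 d.p.)
v1: (-3.5,3) → rotate → (4.06189,-2.17969) → ×s → (7.00078,-3.75677) → (7.00,-3.76)
v2: (-0.5,-5) → rotate → (-0.58380,4.99091) → ×s → (-1.00620,8.60198) → (-1.01,8.60)
v3: (5,1) → rotate → (-4.66926,-2.04891) → ×s → (-8.04760,-3.53136) → (-8.05,-3.53)

Cross-section at z=10.25: (7.00,-3.76) (-1.01,8.60) (-8.05,-3.53)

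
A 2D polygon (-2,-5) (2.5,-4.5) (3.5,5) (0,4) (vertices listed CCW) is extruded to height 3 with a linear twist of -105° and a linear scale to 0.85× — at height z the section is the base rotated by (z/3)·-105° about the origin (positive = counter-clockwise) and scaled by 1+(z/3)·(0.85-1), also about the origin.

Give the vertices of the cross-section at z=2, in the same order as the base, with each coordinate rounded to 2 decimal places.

Cross-section at z=2: (-4.84,0.15) (-3.04,-3.50) (5.31,-1.42) (3.38,1.23)

t = z/height = 2/3 = 0.666667
s = 1 + (scale-1)·z/height = 1 + (0.85-1)·2/3 = 0.900000
θ = twist·z/height = -105°·2/3 = -70.0000° = -1.221730 rad
cos θ = 0.342020, sin θ = -0.939693 (intermediates below are computed at full precision and shown rounded to 5 d.p.)
v1: (-2,-5) → rotate → (-5.38250,0.16928) → ×s → (-4.84425,0.15236) → (-4.84,0.15)
v2: (2.5,-4.5) → rotate → (-3.37357,-3.88832) → ×s → (-3.03621,-3.49949) → (-3.04,-3.50)
v3: (3.5,5) → rotate → (5.89553,-1.57882) → ×s → (5.30598,-1.42094) → (5.31,-1.42)
v4: (0,4) → rotate → (3.75877,1.36808) → ×s → (3.38289,1.23127) → (3.38,1.23)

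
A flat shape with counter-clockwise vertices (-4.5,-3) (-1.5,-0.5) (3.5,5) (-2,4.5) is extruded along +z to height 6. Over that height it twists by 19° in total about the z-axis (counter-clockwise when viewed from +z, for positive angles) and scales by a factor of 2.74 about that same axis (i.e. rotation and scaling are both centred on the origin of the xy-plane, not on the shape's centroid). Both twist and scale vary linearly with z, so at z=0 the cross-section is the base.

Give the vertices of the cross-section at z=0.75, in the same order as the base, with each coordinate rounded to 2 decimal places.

t = z/height = 0.75/6 = 0.125
s = 1 + (scale-1)·z/height = 1 + (2.74-1)·0.75/6 = 1.217500
θ = twist·z/height = 19°·0.75/6 = 2.3750° = 0.041452 rad
cos θ = 0.999141, sin θ = 0.041440 (intermediates below are computed at full precision and shown rounded to 5 d.p.)
v1: (-4.5,-3) → rotate → (-4.37182,-3.18390) → ×s → (-5.32269,-3.87640) → (-5.32,-3.88)
v2: (-1.5,-0.5) → rotate → (-1.47799,-0.56173) → ×s → (-1.79945,-0.68391) → (-1.80,-0.68)
v3: (3.5,5) → rotate → (3.28980,5.14074) → ×s → (4.00533,6.25886) → (4.01,6.26)
v4: (-2,4.5) → rotate → (-2.18476,4.41326) → ×s → (-2.65995,5.37314) → (-2.66,5.37)

Cross-section at z=0.75: (-5.32,-3.88) (-1.80,-0.68) (4.01,6.26) (-2.66,5.37)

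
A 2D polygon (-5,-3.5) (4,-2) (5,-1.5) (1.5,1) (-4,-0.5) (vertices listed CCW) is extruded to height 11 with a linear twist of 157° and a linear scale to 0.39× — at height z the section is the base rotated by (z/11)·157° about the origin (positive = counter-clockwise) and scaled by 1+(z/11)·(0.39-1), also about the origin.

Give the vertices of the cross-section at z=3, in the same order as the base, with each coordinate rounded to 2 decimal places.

Cross-section at z=3: (-1.07,-4.97) (3.58,1.04) (3.91,1.92) (0.35,1.46) (-2.16,-2.57)

t = z/height = 3/11 = 0.272727
s = 1 + (scale-1)·z/height = 1 + (0.39-1)·3/11 = 0.833636
θ = twist·z/height = 157°·3/11 = 42.8182° = 0.747318 rad
cos θ = 0.733514, sin θ = 0.679674 (intermediates below are computed at full precision and shown rounded to 5 d.p.)
v1: (-5,-3.5) → rotate → (-1.28871,-5.96567) → ×s → (-1.07432,-4.97320) → (-1.07,-4.97)
v2: (4,-2) → rotate → (4.29341,1.25167) → ×s → (3.57914,1.04344) → (3.58,1.04)
v3: (5,-1.5) → rotate → (4.68708,2.29810) → ×s → (3.90732,1.91578) → (3.91,1.92)
v4: (1.5,1) → rotate → (0.42060,1.75303) → ×s → (0.35063,1.46139) → (0.35,1.46)
v5: (-4,-0.5) → rotate → (-2.59422,-3.08545) → ×s → (-2.16264,-2.57215) → (-2.16,-2.57)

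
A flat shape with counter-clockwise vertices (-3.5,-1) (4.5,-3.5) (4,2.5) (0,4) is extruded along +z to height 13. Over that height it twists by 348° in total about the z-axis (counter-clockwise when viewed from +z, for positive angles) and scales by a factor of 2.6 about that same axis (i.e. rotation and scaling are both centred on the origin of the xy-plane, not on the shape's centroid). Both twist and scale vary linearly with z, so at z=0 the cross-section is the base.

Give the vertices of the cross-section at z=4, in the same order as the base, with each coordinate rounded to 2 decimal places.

Cross-section at z=4: (2.96,-4.55) (3.02,7.95) (-5.32,4.61) (-5.71,-1.75)

t = z/height = 4/13 = 0.307692
s = 1 + (scale-1)·z/height = 1 + (2.6-1)·4/13 = 1.492308
θ = twist·z/height = 348°·4/13 = 107.0769° = 1.868845 rad
cos θ = -0.293655, sin θ = 0.955911 (intermediates below are computed at full precision and shown rounded to 5 d.p.)
v1: (-3.5,-1) → rotate → (1.98371,-3.05203) → ×s → (2.96030,-4.55457) → (2.96,-4.55)
v2: (4.5,-3.5) → rotate → (2.02424,5.32939) → ×s → (3.02079,7.95310) → (3.02,7.95)
v3: (4,2.5) → rotate → (-3.56440,3.08951) → ×s → (-5.31918,4.61050) → (-5.32,4.61)
v4: (0,4) → rotate → (-3.82365,-1.17462) → ×s → (-5.70606,-1.75290) → (-5.71,-1.75)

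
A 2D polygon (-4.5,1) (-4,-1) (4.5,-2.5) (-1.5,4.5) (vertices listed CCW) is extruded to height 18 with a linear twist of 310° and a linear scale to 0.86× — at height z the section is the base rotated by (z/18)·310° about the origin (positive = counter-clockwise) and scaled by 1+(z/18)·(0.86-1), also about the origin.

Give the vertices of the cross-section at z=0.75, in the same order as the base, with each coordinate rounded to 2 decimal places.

Cross-section at z=0.75: (-4.58,-0.03) (-3.65,-1.86) (4.92,-1.42) (-2.45,4.03)

t = z/height = 0.75/18 = 0.0416667
s = 1 + (scale-1)·z/height = 1 + (0.86-1)·0.75/18 = 0.994167
θ = twist·z/height = 310°·0.75/18 = 12.9167° = 0.225438 rad
cos θ = 0.974696, sin θ = 0.223534 (intermediates below are computed at full precision and shown rounded to 5 d.p.)
v1: (-4.5,1) → rotate → (-4.60967,-0.03121) → ×s → (-4.58278,-0.03102) → (-4.58,-0.03)
v2: (-4,-1) → rotate → (-3.67525,-1.86883) → ×s → (-3.65381,-1.85793) → (-3.65,-1.86)
v3: (4.5,-2.5) → rotate → (4.94497,-1.43084) → ×s → (4.91612,-1.42249) → (4.92,-1.42)
v4: (-1.5,4.5) → rotate → (-2.46795,4.05083) → ×s → (-2.45355,4.02720) → (-2.45,4.03)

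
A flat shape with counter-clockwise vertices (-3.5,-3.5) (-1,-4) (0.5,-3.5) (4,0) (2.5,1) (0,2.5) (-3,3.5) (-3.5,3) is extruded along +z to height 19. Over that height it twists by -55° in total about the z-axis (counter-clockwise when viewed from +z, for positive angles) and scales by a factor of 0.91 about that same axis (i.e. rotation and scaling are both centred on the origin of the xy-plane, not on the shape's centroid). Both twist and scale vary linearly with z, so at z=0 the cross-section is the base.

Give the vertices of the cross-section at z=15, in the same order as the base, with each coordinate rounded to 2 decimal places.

Cross-section at z=15: (-4.60,-0.13) (-3.23,-2.06) (-1.90,-2.68) (2.70,-2.55) (2.33,-0.92) (1.60,1.69) (0.21,4.28) (-0.45,4.26)

t = z/height = 15/19 = 0.789474
s = 1 + (scale-1)·z/height = 1 + (0.91-1)·15/19 = 0.928947
θ = twist·z/height = -55°·15/19 = -43.4211° = -0.757840 rad
cos θ = 0.726322, sin θ = -0.687354 (intermediates below are computed at full precision and shown rounded to 5 d.p.)
v1: (-3.5,-3.5) → rotate → (-4.94787,-0.13639) → ×s → (-4.59631,-0.12670) → (-4.60,-0.13)
v2: (-1,-4) → rotate → (-3.47574,-2.21793) → ×s → (-3.22878,-2.06034) → (-3.23,-2.06)
v3: (0.5,-3.5) → rotate → (-2.04258,-2.88580) → ×s → (-1.89745,-2.68076) → (-1.90,-2.68)
v4: (4,0) → rotate → (2.90529,-2.74942) → ×s → (2.69886,-2.55406) → (2.70,-2.55)
v5: (2.5,1) → rotate → (2.50316,-0.99206) → ×s → (2.32530,-0.92158) → (2.33,-0.92)
v6: (0,2.5) → rotate → (1.71839,1.81581) → ×s → (1.59629,1.68679) → (1.60,1.69)
v7: (-3,3.5) → rotate → (0.22677,4.60419) → ×s → (0.21066,4.27705) → (0.21,4.28)
v8: (-3.5,3) → rotate → (-0.48006,4.58471) → ×s → (-0.44595,4.25895) → (-0.45,4.26)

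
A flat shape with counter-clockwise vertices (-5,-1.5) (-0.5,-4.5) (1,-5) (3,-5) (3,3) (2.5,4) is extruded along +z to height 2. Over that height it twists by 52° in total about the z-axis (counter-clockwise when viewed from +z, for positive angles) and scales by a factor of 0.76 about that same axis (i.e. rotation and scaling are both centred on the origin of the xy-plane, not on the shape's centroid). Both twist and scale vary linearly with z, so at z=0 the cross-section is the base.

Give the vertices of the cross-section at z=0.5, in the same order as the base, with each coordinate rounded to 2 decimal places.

Cross-section at z=0.5: (-4.26,-2.43) (0.49,-4.23) (1.97,-4.37) (3.80,-3.95) (2.11,3.38) (1.44,4.19)

t = z/height = 0.5/2 = 0.25
s = 1 + (scale-1)·z/height = 1 + (0.76-1)·0.5/2 = 0.940000
θ = twist·z/height = 52°·0.5/2 = 13.0000° = 0.226893 rad
cos θ = 0.974370, sin θ = 0.224951 (intermediates below are computed at full precision and shown rounded to 5 d.p.)
v1: (-5,-1.5) → rotate → (-4.53442,-2.58631) → ×s → (-4.26236,-2.43113) → (-4.26,-2.43)
v2: (-0.5,-4.5) → rotate → (0.52509,-4.49714) → ×s → (0.49359,-4.22731) → (0.49,-4.23)
v3: (1,-5) → rotate → (2.09913,-4.64690) → ×s → (1.97318,-4.36809) → (1.97,-4.37)
v4: (3,-5) → rotate → (4.04787,-4.19700) → ×s → (3.80499,-3.94518) → (3.80,-3.95)
v5: (3,3) → rotate → (2.24826,3.59796) → ×s → (2.11336,3.38209) → (2.11,3.38)
v6: (2.5,4) → rotate → (1.53612,4.45986) → ×s → (1.44395,4.19227) → (1.44,4.19)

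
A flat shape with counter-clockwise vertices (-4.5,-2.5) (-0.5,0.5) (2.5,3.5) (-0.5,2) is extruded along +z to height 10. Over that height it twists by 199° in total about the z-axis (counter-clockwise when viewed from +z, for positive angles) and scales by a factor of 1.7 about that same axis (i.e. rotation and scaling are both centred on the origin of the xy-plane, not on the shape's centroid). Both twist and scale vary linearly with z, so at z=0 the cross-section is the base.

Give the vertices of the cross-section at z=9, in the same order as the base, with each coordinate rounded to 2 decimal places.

Cross-section at z=9: (7.40,3.96) (0.80,-0.83) (-4.16,-5.64) (0.76,-3.27)

t = z/height = 9/10 = 0.9
s = 1 + (scale-1)·z/height = 1 + (1.7-1)·9/10 = 1.630000
θ = twist·z/height = 199°·9/10 = 179.1000° = 3.125885 rad
cos θ = -0.999877, sin θ = 0.015707 (intermediates below are computed at full precision and shown rounded to 5 d.p.)
v1: (-4.5,-2.5) → rotate → (4.53871,2.42901) → ×s → (7.39810,3.95928) → (7.40,3.96)
v2: (-0.5,0.5) → rotate → (0.49208,-0.50779) → ×s → (0.80210,-0.82770) → (0.80,-0.83)
v3: (2.5,3.5) → rotate → (-2.55467,-3.46030) → ×s → (-4.16411,-5.64029) → (-4.16,-5.64)
v4: (-0.5,2) → rotate → (0.46852,-2.00761) → ×s → (0.76369,-3.27240) → (0.76,-3.27)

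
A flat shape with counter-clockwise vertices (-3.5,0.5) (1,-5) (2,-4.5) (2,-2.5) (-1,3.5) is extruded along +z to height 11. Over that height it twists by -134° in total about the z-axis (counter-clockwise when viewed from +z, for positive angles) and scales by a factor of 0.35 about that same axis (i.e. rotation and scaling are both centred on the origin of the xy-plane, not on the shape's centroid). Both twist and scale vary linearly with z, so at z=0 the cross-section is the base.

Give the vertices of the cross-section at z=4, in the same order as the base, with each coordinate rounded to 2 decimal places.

Cross-section at z=4: (-1.48,2.26) (-2.37,-3.09) (-1.58,-3.41) (-0.43,-2.41) (1.51,2.34)

t = z/height = 4/11 = 0.363636
s = 1 + (scale-1)·z/height = 1 + (0.35-1)·4/11 = 0.763636
θ = twist·z/height = -134°·4/11 = -48.7273° = -0.850451 rad
cos θ = 0.659644, sin θ = -0.751578 (intermediates below are computed at full precision and shown rounded to 5 d.p.)
v1: (-3.5,0.5) → rotate → (-1.93296,2.96035) → ×s → (-1.47608,2.26063) → (-1.48,2.26)
v2: (1,-5) → rotate → (-3.09825,-4.04980) → ×s → (-2.36593,-3.09257) → (-2.37,-3.09)
v3: (2,-4.5) → rotate → (-2.06281,-4.47155) → ×s → (-1.57524,-3.41464) → (-1.58,-3.41)
v4: (2,-2.5) → rotate → (-0.55966,-3.15227) → ×s → (-0.42737,-2.40719) → (-0.43,-2.41)
v5: (-1,3.5) → rotate → (1.97088,3.06033) → ×s → (1.50504,2.33698) → (1.51,2.34)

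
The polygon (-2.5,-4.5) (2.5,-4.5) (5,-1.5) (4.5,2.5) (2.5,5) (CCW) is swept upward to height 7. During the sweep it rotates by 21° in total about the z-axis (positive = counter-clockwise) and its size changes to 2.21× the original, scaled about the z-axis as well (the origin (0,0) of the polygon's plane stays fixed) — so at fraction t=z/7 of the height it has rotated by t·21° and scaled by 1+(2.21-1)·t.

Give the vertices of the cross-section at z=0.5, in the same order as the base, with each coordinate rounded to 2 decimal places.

t = z/height = 0.5/7 = 0.0714286
s = 1 + (scale-1)·z/height = 1 + (2.21-1)·0.5/7 = 1.086429
θ = twist·z/height = 21°·0.5/7 = 1.5000° = 0.026180 rad
cos θ = 0.999657, sin θ = 0.026177 (intermediates below are computed at full precision and shown rounded to 5 d.p.)
v1: (-2.5,-4.5) → rotate → (-2.38135,-4.56390) → ×s → (-2.58716,-4.95835) → (-2.59,-4.96)
v2: (2.5,-4.5) → rotate → (2.61694,-4.43302) → ×s → (2.84312,-4.81615) → (2.84,-4.82)
v3: (5,-1.5) → rotate → (5.03755,-1.36860) → ×s → (5.47294,-1.48689) → (5.47,-1.49)
v4: (4.5,2.5) → rotate → (4.43302,2.61694) → ×s → (4.81615,2.84312) → (4.82,2.84)
v5: (2.5,5) → rotate → (2.36826,5.06373) → ×s → (2.57294,5.50138) → (2.57,5.50)

Cross-section at z=0.5: (-2.59,-4.96) (2.84,-4.82) (5.47,-1.49) (4.82,2.84) (2.57,5.50)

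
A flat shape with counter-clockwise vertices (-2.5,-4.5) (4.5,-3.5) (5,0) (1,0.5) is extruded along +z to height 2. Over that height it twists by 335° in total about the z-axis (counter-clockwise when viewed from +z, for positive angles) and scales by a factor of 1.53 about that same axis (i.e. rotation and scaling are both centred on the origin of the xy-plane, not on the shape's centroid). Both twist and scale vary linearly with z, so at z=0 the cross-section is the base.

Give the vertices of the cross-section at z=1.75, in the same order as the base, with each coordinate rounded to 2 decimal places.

t = z/height = 1.75/2 = 0.875
s = 1 + (scale-1)·z/height = 1 + (1.53-1)·1.75/2 = 1.463750
θ = twist·z/height = 335°·1.75/2 = 293.1250° = 5.115996 rad
cos θ = 0.392738, sin θ = -0.919650 (intermediates below are computed at full precision and shown rounded to 5 d.p.)
v1: (-2.5,-4.5) → rotate → (-5.12027,0.53180) → ×s → (-7.49480,0.77843) → (-7.49,0.78)
v2: (4.5,-3.5) → rotate → (-1.45145,-5.51301) → ×s → (-2.12456,-8.06967) → (-2.12,-8.07)
v3: (5,0) → rotate → (1.96369,-4.59825) → ×s → (2.87435,-6.73069) → (2.87,-6.73)
v4: (1,0.5) → rotate → (0.85256,-0.72328) → ×s → (1.24794,-1.05870) → (1.25,-1.06)

Cross-section at z=1.75: (-7.49,0.78) (-2.12,-8.07) (2.87,-6.73) (1.25,-1.06)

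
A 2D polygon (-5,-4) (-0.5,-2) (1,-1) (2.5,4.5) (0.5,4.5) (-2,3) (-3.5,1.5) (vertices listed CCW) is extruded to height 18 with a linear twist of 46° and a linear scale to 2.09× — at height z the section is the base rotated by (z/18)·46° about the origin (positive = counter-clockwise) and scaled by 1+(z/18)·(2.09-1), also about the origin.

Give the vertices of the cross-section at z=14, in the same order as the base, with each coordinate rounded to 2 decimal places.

t = z/height = 14/18 = 0.777778
s = 1 + (scale-1)·z/height = 1 + (2.09-1)·14/18 = 1.847778
θ = twist·z/height = 46°·14/18 = 35.7778° = 0.624440 rad
cos θ = 0.811291, sin θ = 0.584643 (intermediates below are computed at full precision and shown rounded to 5 d.p.)
v1: (-5,-4) → rotate → (-1.71788,-6.16838) → ×s → (-3.17426,-11.39779) → (-3.17,-11.40)
v2: (-0.5,-2) → rotate → (0.76364,-1.91490) → ×s → (1.41104,-3.53831) → (1.41,-3.54)
v3: (1,-1) → rotate → (1.39593,-0.22665) → ×s → (2.57938,-0.41879) → (2.58,-0.42)
v4: (2.5,4.5) → rotate → (-0.60267,5.11242) → ×s → (-1.11360,9.44661) → (-1.11,9.45)
v5: (0.5,4.5) → rotate → (-2.22525,3.94313) → ×s → (-4.11176,7.28603) → (-4.11,7.29)
v6: (-2,3) → rotate → (-3.37651,1.26459) → ×s → (-6.23904,2.33667) → (-6.24,2.34)
v7: (-3.5,1.5) → rotate → (-3.71648,-0.82931) → ×s → (-6.86723,-1.53239) → (-6.87,-1.53)

Cross-section at z=14: (-3.17,-11.40) (1.41,-3.54) (2.58,-0.42) (-1.11,9.45) (-4.11,7.29) (-6.24,2.34) (-6.87,-1.53)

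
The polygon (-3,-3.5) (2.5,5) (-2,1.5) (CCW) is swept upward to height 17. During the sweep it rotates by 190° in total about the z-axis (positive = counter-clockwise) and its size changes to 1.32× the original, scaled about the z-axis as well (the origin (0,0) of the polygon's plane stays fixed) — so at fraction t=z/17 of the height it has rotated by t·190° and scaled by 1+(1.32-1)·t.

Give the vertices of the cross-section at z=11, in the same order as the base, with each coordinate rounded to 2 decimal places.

t = z/height = 11/17 = 0.647059
s = 1 + (scale-1)·z/height = 1 + (1.32-1)·11/17 = 1.207059
θ = twist·z/height = 190°·11/17 = 122.9412° = 2.145728 rad
cos θ = -0.543778, sin θ = 0.839229 (intermediates below are computed at full precision and shown rounded to 5 d.p.)
v1: (-3,-3.5) → rotate → (4.56864,-0.61447) → ×s → (5.51461,-0.74170) → (5.51,-0.74)
v2: (2.5,5) → rotate → (-5.55559,-0.62082) → ×s → (-6.70592,-0.74936) → (-6.71,-0.75)
v3: (-2,1.5) → rotate → (-0.17129,-2.49413) → ×s → (-0.20676,-3.01056) → (-0.21,-3.01)

Cross-section at z=11: (5.51,-0.74) (-6.71,-0.75) (-0.21,-3.01)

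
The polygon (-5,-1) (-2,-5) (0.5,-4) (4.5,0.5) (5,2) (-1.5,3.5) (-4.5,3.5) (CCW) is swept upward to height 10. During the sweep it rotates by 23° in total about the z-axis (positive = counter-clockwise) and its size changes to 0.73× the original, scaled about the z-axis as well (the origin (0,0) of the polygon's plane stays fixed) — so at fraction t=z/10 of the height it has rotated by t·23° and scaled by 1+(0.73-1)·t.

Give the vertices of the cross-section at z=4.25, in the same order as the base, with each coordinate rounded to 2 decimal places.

Cross-section at z=4.25: (-4.21,-1.62) (-0.99,-4.66) (1.04,-3.41) (3.85,1.11) (4.06,2.50) (-1.83,2.83) (-4.45,2.38)

t = z/height = 4.25/10 = 0.425
s = 1 + (scale-1)·z/height = 1 + (0.73-1)·4.25/10 = 0.885250
θ = twist·z/height = 23°·4.25/10 = 9.7750° = 0.170606 rad
cos θ = 0.985482, sin θ = 0.169780 (intermediates below are computed at full precision and shown rounded to 5 d.p.)
v1: (-5,-1) → rotate → (-4.75763,-1.83438) → ×s → (-4.21169,-1.62388) → (-4.21,-1.62)
v2: (-2,-5) → rotate → (-1.12207,-5.26697) → ×s → (-0.99331,-4.66258) → (-0.99,-4.66)
v3: (0.5,-4) → rotate → (1.17186,-3.85704) → ×s → (1.03739,-3.41444) → (1.04,-3.41)
v4: (4.5,0.5) → rotate → (4.34978,1.25675) → ×s → (3.85064,1.11254) → (3.85,1.11)
v5: (5,2) → rotate → (4.58785,2.81986) → ×s → (4.06140,2.49628) → (4.06,2.50)
v6: (-1.5,3.5) → rotate → (-2.07245,3.19452) → ×s → (-1.83464,2.82795) → (-1.83,2.83)
v7: (-4.5,3.5) → rotate → (-5.02890,2.68518) → ×s → (-4.45183,2.37706) → (-4.45,2.38)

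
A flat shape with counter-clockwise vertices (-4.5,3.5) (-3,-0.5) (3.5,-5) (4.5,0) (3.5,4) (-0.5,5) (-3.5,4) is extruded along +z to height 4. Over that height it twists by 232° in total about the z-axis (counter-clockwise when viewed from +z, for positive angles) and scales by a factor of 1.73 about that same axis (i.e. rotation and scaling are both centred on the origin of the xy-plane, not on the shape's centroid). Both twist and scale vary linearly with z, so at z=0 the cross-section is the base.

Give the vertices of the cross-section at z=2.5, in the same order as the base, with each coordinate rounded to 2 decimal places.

Cross-section at z=2.5: (2.44,-7.93) (4.00,-1.91) (0.00,8.89) (-5.37,3.76) (-7.52,-1.85) (-3.58,-6.38) (0.83,-7.70)

t = z/height = 2.5/4 = 0.625
s = 1 + (scale-1)·z/height = 1 + (1.73-1)·2.5/4 = 1.456250
θ = twist·z/height = 232°·2.5/4 = 145.0000° = 2.530727 rad
cos θ = -0.819152, sin θ = 0.573576 (intermediates below are computed at full precision and shown rounded to 5 d.p.)
v1: (-4.5,3.5) → rotate → (1.67867,-5.44813) → ×s → (2.44456,-7.93383) → (2.44,-7.93)
v2: (-3,-0.5) → rotate → (2.74424,-1.31115) → ×s → (3.99631,-1.90937) → (4.00,-1.91)
v3: (3.5,-5) → rotate → (0.00085,6.10328) → ×s → (0.00124,8.88790) → (0.00,8.89)
v4: (4.5,0) → rotate → (-3.68618,2.58109) → ×s → (-5.36801,3.75872) → (-5.37,3.76)
v5: (3.5,4) → rotate → (-5.16134,-1.26909) → ×s → (-7.51620,-1.84811) → (-7.52,-1.85)
v6: (-0.5,5) → rotate → (-2.45831,-4.38255) → ×s → (-3.57991,-6.38209) → (-3.58,-6.38)
v7: (-3.5,4) → rotate → (0.57273,-5.28413) → ×s → (0.83403,-7.69501) → (0.83,-7.70)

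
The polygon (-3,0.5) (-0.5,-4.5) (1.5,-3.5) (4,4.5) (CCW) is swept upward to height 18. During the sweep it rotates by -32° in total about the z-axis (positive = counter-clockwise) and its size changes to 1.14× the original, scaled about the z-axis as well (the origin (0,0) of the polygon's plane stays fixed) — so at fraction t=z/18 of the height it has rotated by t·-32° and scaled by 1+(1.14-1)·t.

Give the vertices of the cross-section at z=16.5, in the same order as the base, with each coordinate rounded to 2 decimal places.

Cross-section at z=16.5: (-2.67,2.15) (-2.98,-4.15) (-0.46,-4.27) (6.42,2.22)

t = z/height = 16.5/18 = 0.916667
s = 1 + (scale-1)·z/height = 1 + (1.14-1)·16.5/18 = 1.128333
θ = twist·z/height = -32°·16.5/18 = -29.3333° = -0.511963 rad
cos θ = 0.871784, sin θ = -0.489890 (intermediates below are computed at full precision and shown rounded to 5 d.p.)
v1: (-3,0.5) → rotate → (-2.37041,1.90556) → ×s → (-2.67461,2.15011) → (-2.67,2.15)
v2: (-0.5,-4.5) → rotate → (-2.64040,-3.67809) → ×s → (-2.97925,-4.15011) → (-2.98,-4.15)
v3: (1.5,-3.5) → rotate → (-0.40694,-3.78608) → ×s → (-0.45916,-4.27196) → (-0.46,-4.27)
v4: (4,4.5) → rotate → (5.69164,1.96347) → ×s → (6.42207,2.21545) → (6.42,2.22)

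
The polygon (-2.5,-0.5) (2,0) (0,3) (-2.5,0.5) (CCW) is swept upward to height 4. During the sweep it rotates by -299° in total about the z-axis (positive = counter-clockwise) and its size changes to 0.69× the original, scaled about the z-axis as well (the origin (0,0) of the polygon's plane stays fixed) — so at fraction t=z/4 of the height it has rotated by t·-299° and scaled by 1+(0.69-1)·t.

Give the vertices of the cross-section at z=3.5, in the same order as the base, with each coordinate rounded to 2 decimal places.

Cross-section at z=3.5: (0.63,-1.75) (-0.21,1.44) (-2.16,-0.32) (-0.10,-1.86)

t = z/height = 3.5/4 = 0.875
s = 1 + (scale-1)·z/height = 1 + (0.69-1)·3.5/4 = 0.728750
θ = twist·z/height = -299°·3.5/4 = -261.6250° = -4.566218 rad
cos θ = -0.145651, sin θ = 0.989336 (intermediates below are computed at full precision and shown rounded to 5 d.p.)
v1: (-2.5,-0.5) → rotate → (0.85880,-2.40051) → ×s → (0.62585,-1.74937) → (0.63,-1.75)
v2: (2,0) → rotate → (-0.29130,1.97867) → ×s → (-0.21229,1.44196) → (-0.21,1.44)
v3: (0,3) → rotate → (-2.96801,-0.43695) → ×s → (-2.16294,-0.31843) → (-2.16,-0.32)
v4: (-2.5,0.5) → rotate → (-0.13054,-2.54617) → ×s → (-0.09513,-1.85552) → (-0.10,-1.86)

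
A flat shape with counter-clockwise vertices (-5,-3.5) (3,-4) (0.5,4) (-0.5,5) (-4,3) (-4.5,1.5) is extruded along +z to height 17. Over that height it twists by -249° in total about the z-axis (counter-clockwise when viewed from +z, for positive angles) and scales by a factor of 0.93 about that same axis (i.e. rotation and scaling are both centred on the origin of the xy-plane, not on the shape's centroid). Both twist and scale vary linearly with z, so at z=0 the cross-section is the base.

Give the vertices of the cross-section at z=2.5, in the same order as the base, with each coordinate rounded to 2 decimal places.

Cross-section at z=2.5: (-6.04,0.17) (0.02,-4.95) (2.76,2.88) (2.55,4.27) (-1.41,4.74) (-2.69,3.85)

t = z/height = 2.5/17 = 0.147059
s = 1 + (scale-1)·z/height = 1 + (0.93-1)·2.5/17 = 0.989706
θ = twist·z/height = -249°·2.5/17 = -36.6176° = -0.639099 rad
cos θ = 0.802634, sin θ = -0.596472 (intermediates below are computed at full precision and shown rounded to 5 d.p.)
v1: (-5,-3.5) → rotate → (-6.10082,0.17314) → ×s → (-6.03802,0.17136) → (-6.04,0.17)
v2: (3,-4) → rotate → (0.02201,-4.99995) → ×s → (0.02179,-4.94848) → (0.02,-4.95)
v3: (0.5,4) → rotate → (2.78721,2.91230) → ×s → (2.75851,2.88232) → (2.76,2.88)
v4: (-0.5,5) → rotate → (2.58104,4.31141) → ×s → (2.55447,4.26702) → (2.55,4.27)
v5: (-4,3) → rotate → (-1.42112,4.79379) → ×s → (-1.40649,4.74444) → (-1.41,4.74)
v6: (-4.5,1.5) → rotate → (-2.71714,3.88808) → ×s → (-2.68917,3.84805) → (-2.69,3.85)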